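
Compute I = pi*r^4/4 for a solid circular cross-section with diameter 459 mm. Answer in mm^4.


r = d / 2 = 459 / 2 = 229.5 mm
I = pi * r^4 / 4 = pi * 229.5^4 / 4
= 2178816426.6 mm^4

2178816426.6 mm^4


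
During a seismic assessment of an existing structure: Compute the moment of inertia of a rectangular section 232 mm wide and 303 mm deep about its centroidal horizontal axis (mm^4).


I = b * h^3 / 12
= 232 * 303^3 / 12
= 232 * 27818127 / 12
= 537817122.0 mm^4

537817122.0 mm^4


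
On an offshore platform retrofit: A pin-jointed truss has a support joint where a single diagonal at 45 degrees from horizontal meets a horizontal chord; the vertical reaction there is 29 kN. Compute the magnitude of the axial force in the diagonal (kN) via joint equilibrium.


At the joint, only the diagonal has a vertical component, so vertical equilibrium gives:
F * sin(45) = 29
F = 29 / sin(45)
= 29 / 0.707107
= 41.01 kN

41.01 kN


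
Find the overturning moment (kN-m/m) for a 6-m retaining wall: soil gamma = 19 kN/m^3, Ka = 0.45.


Pa = 0.5 * Ka * gamma * H^2
= 0.5 * 0.45 * 19 * 6^2
= 153.9 kN/m
Arm = H / 3 = 6 / 3 = 2.0 m
Mo = Pa * arm = Pa * H / 3 = 153.9 * 6 / 3 = 307.8 kN-m/m

307.8 kN-m/m


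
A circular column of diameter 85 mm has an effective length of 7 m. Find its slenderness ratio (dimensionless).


Radius of gyration r = d / 4 = 85 / 4 = 21.25 mm
L_eff = 7000.0 mm
Slenderness ratio = L / r = 7000.0 / 21.25 = 329.41 (dimensionless)

329.41 (dimensionless)


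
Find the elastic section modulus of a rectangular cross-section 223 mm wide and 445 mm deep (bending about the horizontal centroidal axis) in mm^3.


S = b * h^2 / 6
= 223 * 445^2 / 6
= 223 * 198025 / 6
= 7359929.17 mm^3

7359929.17 mm^3


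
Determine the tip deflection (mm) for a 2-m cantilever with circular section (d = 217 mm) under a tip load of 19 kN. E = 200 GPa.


I = pi * d^4 / 64 = pi * 217^4 / 64 = 108845087.82 mm^4
L = 2000.0 mm, P = 19000.0 N, E = 200000.0 MPa
delta = P * L^3 / (3 * E * I)
= 19000.0 * 2000.0^3 / (3 * 200000.0 * 108845087.82)
= 2.3275 mm

2.3275 mm


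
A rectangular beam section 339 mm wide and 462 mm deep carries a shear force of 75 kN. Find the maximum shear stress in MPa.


A = b * h = 339 * 462 = 156618 mm^2
V = 75 kN = 75000.0 N
tau_max = 1.5 * V / A = 1.5 * 75000.0 / 156618
= 0.7183 MPa

0.7183 MPa


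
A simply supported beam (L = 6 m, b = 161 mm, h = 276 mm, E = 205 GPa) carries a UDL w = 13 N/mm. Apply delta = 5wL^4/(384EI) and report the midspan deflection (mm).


I = 161 * 276^3 / 12 = 282079728.0 mm^4
L = 6000.0 mm, w = 13 N/mm, E = 205000.0 MPa
delta = 5 * w * L^4 / (384 * E * I)
= 5 * 13 * 6000.0^4 / (384 * 205000.0 * 282079728.0)
= 3.7937 mm

3.7937 mm


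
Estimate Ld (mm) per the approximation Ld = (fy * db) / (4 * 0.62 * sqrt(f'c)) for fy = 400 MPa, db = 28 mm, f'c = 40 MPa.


Ld = (fy * db) / (4 * 0.62 * sqrt(f'c))
= (400 * 28) / (4 * 0.62 * sqrt(40))
= 11200 / 15.6849
= 714.06 mm

714.06 mm


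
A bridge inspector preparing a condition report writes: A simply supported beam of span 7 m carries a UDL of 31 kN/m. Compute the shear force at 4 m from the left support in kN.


R_A = w * L / 2 = 31 * 7 / 2 = 108.5 kN
V(x) = R_A - w * x = 108.5 - 31 * 4
= -15.5 kN

-15.5 kN


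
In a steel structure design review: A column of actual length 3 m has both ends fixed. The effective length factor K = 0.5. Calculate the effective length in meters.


L_eff = K * L
= 0.5 * 3
= 1.5 m

1.5 m


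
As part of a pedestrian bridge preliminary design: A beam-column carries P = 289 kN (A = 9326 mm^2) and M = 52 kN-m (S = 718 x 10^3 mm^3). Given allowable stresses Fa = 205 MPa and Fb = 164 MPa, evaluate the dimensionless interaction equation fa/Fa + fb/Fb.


f_a = P / A = 289000.0 / 9326 = 30.9886 MPa
f_b = M / S = 52000000.0 / 718000.0 = 72.4234 MPa
Ratio = f_a / Fa + f_b / Fb
= 30.9886 / 205 + 72.4234 / 164
= 0.5928 (dimensionless)

0.5928 (dimensionless)


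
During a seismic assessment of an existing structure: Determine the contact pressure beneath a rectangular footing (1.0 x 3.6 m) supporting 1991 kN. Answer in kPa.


A = 1.0 * 3.6 = 3.6 m^2
q = P / A = 1991 / 3.6
= 553.0556 kPa

553.0556 kPa


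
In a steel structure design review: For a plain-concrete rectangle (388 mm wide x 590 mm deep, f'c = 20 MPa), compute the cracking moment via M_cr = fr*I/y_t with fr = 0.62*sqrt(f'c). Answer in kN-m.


fr = 0.62 * sqrt(20) = 0.62 * 4.4721 = 2.7727 MPa
I = 388 * 590^3 / 12 = 6640587666.67 mm^4
y_t = 295.0 mm
M_cr = fr * I / y_t = 2.7727 * 6640587666.67 / 295.0 N-mm
= 62.4153 kN-m

62.4153 kN-m


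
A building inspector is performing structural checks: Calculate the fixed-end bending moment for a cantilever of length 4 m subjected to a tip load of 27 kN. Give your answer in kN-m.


For a cantilever with a point load at the free end:
M_max = P * L = 27 * 4 = 108 kN-m

108 kN-m


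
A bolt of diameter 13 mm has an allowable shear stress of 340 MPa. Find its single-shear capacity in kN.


A = pi * d^2 / 4 = pi * 13^2 / 4 = 132.7323 mm^2
V = f_v * A / 1000 = 340 * 132.7323 / 1000
= 45.129 kN

45.129 kN


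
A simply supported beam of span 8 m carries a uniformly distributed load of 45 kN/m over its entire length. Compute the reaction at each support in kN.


Total load = w * L = 45 * 8 = 360 kN
By symmetry, each reaction R = total / 2 = 360 / 2 = 180.0 kN

180.0 kN


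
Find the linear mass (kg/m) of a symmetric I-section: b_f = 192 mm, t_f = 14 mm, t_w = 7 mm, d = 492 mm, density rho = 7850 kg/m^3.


A_flanges = 2 * 192 * 14 = 5376 mm^2
A_web = (492 - 2 * 14) * 7 = 3248 mm^2
A_total = 5376 + 3248 = 8624 mm^2 = 0.008624 m^2
Weight = rho * A = 7850 * 0.008624 = 67.6984 kg/m

67.6984 kg/m


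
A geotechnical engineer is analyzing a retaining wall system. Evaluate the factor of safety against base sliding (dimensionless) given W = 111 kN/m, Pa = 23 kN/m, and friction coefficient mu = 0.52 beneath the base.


Resisting force = mu * W = 0.52 * 111 = 57.72 kN/m
FOS = Resisting / Driving = 57.72 / 23
= 2.5096 (dimensionless)

2.5096 (dimensionless)


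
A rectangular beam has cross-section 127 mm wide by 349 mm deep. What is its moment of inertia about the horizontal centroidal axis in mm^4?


I = b * h^3 / 12
= 127 * 349^3 / 12
= 127 * 42508549 / 12
= 449882143.58 mm^4

449882143.58 mm^4


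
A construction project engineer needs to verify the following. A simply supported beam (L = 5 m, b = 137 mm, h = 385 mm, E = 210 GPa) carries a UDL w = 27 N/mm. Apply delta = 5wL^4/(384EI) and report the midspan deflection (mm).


I = 137 * 385^3 / 12 = 651510635.42 mm^4
L = 5000.0 mm, w = 27 N/mm, E = 210000.0 MPa
delta = 5 * w * L^4 / (384 * E * I)
= 5 * 27 * 5000.0^4 / (384 * 210000.0 * 651510635.42)
= 1.606 mm

1.606 mm


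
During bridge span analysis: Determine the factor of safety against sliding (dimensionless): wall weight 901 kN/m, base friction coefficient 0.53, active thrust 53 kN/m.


Resisting force = mu * W = 0.53 * 901 = 477.53 kN/m
FOS = Resisting / Driving = 477.53 / 53
= 9.01 (dimensionless)

9.01 (dimensionless)


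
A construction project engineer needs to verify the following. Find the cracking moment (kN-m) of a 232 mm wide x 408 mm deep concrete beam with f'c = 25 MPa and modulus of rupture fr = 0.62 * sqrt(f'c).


fr = 0.62 * sqrt(25) = 0.62 * 5.0 = 3.1 MPa
I = 232 * 408^3 / 12 = 1313068032.0 mm^4
y_t = 204.0 mm
M_cr = fr * I / y_t = 3.1 * 1313068032.0 / 204.0 N-mm
= 19.9535 kN-m

19.9535 kN-m


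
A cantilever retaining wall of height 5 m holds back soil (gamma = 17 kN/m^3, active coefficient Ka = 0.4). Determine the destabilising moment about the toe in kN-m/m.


Pa = 0.5 * Ka * gamma * H^2
= 0.5 * 0.4 * 17 * 5^2
= 85.0 kN/m
Arm = H / 3 = 5 / 3 = 1.6667 m
Mo = Pa * arm = Pa * H / 3 = 85.0 * 5 / 3 = 141.6667 kN-m/m

141.6667 kN-m/m


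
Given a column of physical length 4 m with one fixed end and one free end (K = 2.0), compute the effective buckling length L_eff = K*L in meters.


L_eff = K * L
= 2.0 * 4
= 8.0 m

8.0 m


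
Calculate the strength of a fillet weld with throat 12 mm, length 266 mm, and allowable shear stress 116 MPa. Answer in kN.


Strength = throat * length * allowable stress
= 12 * 266 * 116 N
= 370272 N
= 370.27 kN

370.27 kN


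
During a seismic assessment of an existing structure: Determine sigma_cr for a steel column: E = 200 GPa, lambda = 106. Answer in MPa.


sigma_cr = pi^2 * E / lambda^2
= 9.8696 * 200000.0 / 106^2
= 9.8696 * 200000.0 / 11236
= 175.6783 MPa

175.6783 MPa


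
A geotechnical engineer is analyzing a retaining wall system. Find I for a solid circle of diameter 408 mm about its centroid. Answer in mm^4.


r = d / 2 = 408 / 2 = 204.0 mm
I = pi * r^4 / 4 = pi * 204.0^4 / 4
= 1360224368.75 mm^4

1360224368.75 mm^4


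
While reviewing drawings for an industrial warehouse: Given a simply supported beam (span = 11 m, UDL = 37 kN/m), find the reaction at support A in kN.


Total load = w * L = 37 * 11 = 407 kN
By symmetry, each reaction R = total / 2 = 407 / 2 = 203.5 kN

203.5 kN


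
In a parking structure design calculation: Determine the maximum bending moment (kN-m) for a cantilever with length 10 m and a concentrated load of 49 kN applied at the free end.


For a cantilever with a point load at the free end:
M_max = P * L = 49 * 10 = 490 kN-m

490 kN-m


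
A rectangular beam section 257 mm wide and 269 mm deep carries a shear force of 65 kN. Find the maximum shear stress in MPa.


A = b * h = 257 * 269 = 69133 mm^2
V = 65 kN = 65000.0 N
tau_max = 1.5 * V / A = 1.5 * 65000.0 / 69133
= 1.4103 MPa

1.4103 MPa


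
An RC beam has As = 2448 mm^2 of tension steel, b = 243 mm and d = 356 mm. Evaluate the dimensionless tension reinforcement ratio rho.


rho = As / (b * d)
= 2448 / (243 * 356)
= 2448 / 86508
= 0.028298 (dimensionless)

0.028298 (dimensionless)


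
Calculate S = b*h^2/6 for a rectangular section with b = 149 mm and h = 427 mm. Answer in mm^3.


S = b * h^2 / 6
= 149 * 427^2 / 6
= 149 * 182329 / 6
= 4527836.83 mm^3

4527836.83 mm^3


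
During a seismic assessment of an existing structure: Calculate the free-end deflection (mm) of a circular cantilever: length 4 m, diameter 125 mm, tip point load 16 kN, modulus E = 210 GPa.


I = pi * d^4 / 64 = pi * 125^4 / 64 = 11984224.91 mm^4
L = 4000.0 mm, P = 16000.0 N, E = 210000.0 MPa
delta = P * L^3 / (3 * E * I)
= 16000.0 * 4000.0^3 / (3 * 210000.0 * 11984224.91)
= 135.628 mm

135.628 mm


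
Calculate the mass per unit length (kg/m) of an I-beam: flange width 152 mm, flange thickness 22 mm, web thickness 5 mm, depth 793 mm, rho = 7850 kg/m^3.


A_flanges = 2 * 152 * 22 = 6688 mm^2
A_web = (793 - 2 * 22) * 5 = 3745 mm^2
A_total = 6688 + 3745 = 10433 mm^2 = 0.010433 m^2
Weight = rho * A = 7850 * 0.010433 = 81.8991 kg/m

81.8991 kg/m


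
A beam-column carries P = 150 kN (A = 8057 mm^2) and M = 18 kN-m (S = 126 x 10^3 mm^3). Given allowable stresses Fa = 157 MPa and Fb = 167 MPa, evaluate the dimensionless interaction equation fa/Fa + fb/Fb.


f_a = P / A = 150000.0 / 8057 = 18.6174 MPa
f_b = M / S = 18000000.0 / 126000.0 = 142.8571 MPa
Ratio = f_a / Fa + f_b / Fb
= 18.6174 / 157 + 142.8571 / 167
= 0.974 (dimensionless)

0.974 (dimensionless)


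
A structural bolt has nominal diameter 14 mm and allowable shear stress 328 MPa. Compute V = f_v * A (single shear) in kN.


A = pi * d^2 / 4 = pi * 14^2 / 4 = 153.938 mm^2
V = f_v * A / 1000 = 328 * 153.938 / 1000
= 50.4917 kN

50.4917 kN


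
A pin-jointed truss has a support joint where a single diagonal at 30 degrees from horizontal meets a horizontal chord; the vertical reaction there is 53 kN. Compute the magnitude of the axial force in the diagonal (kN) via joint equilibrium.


At the joint, only the diagonal has a vertical component, so vertical equilibrium gives:
F * sin(30) = 53
F = 53 / sin(30)
= 53 / 0.5
= 106.0 kN

106.0 kN


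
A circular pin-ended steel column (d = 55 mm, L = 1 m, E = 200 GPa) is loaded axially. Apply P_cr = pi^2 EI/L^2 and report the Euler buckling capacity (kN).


I = pi * d^4 / 64 = 449180.25 mm^4
L = 1000.0 mm
P_cr = pi^2 * E * I / L^2
= 9.8696 * 200000.0 * 449180.25 / 1000.0^2
= 886646.28 N = 886.6463 kN

886.6463 kN


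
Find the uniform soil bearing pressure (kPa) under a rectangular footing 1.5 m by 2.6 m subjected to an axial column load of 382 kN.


A = 1.5 * 2.6 = 3.9 m^2
q = P / A = 382 / 3.9
= 97.9487 kPa

97.9487 kPa


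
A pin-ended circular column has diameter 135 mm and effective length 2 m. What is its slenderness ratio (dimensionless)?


Radius of gyration r = d / 4 = 135 / 4 = 33.75 mm
L_eff = 2000.0 mm
Slenderness ratio = L / r = 2000.0 / 33.75 = 59.26 (dimensionless)

59.26 (dimensionless)


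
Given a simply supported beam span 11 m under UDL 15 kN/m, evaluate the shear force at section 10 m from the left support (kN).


R_A = w * L / 2 = 15 * 11 / 2 = 82.5 kN
V(x) = R_A - w * x = 82.5 - 15 * 10
= -67.5 kN

-67.5 kN


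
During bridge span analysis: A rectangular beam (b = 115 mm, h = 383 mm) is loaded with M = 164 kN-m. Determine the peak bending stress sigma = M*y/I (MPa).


I = b * h^3 / 12 = 115 * 383^3 / 12 = 538409750.42 mm^4
y = h / 2 = 383 / 2 = 191.5 mm
M = 164 kN-m = 164000000.0 N-mm
sigma = M * y / I = 164000000.0 * 191.5 / 538409750.42
= 58.33 MPa

58.33 MPa


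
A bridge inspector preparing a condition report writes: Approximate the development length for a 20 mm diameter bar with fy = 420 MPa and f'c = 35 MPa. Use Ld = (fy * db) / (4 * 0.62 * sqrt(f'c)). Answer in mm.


Ld = (fy * db) / (4 * 0.62 * sqrt(f'c))
= (420 * 20) / (4 * 0.62 * sqrt(35))
= 8400 / 14.6719
= 572.52 mm

572.52 mm


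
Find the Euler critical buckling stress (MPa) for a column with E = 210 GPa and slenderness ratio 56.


sigma_cr = pi^2 * E / lambda^2
= 9.8696 * 210000.0 / 56^2
= 9.8696 * 210000.0 / 3136
= 660.911 MPa

660.911 MPa


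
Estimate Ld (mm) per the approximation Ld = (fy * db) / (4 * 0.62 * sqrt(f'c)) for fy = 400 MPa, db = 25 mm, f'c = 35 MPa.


Ld = (fy * db) / (4 * 0.62 * sqrt(f'c))
= (400 * 25) / (4 * 0.62 * sqrt(35))
= 10000 / 14.6719
= 681.58 mm

681.58 mm


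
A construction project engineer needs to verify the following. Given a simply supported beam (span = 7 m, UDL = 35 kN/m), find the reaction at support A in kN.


Total load = w * L = 35 * 7 = 245 kN
By symmetry, each reaction R = total / 2 = 245 / 2 = 122.5 kN

122.5 kN


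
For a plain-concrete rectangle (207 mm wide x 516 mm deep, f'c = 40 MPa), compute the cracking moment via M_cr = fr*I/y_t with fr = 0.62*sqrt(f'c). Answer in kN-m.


fr = 0.62 * sqrt(40) = 0.62 * 6.3246 = 3.9212 MPa
I = 207 * 516^3 / 12 = 2369944656.0 mm^4
y_t = 258.0 mm
M_cr = fr * I / y_t = 3.9212 * 2369944656.0 / 258.0 N-mm
= 36.0197 kN-m

36.0197 kN-m


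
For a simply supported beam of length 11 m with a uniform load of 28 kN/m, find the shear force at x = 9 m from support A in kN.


R_A = w * L / 2 = 28 * 11 / 2 = 154.0 kN
V(x) = R_A - w * x = 154.0 - 28 * 9
= -98.0 kN

-98.0 kN


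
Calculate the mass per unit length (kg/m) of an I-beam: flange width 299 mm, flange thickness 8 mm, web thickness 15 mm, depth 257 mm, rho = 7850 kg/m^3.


A_flanges = 2 * 299 * 8 = 4784 mm^2
A_web = (257 - 2 * 8) * 15 = 3615 mm^2
A_total = 4784 + 3615 = 8399 mm^2 = 0.008399 m^2
Weight = rho * A = 7850 * 0.008399 = 65.9321 kg/m

65.9321 kg/m


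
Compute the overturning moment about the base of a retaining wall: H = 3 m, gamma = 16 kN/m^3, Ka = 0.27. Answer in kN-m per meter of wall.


Pa = 0.5 * Ka * gamma * H^2
= 0.5 * 0.27 * 16 * 3^2
= 19.44 kN/m
Arm = H / 3 = 3 / 3 = 1.0 m
Mo = Pa * arm = Pa * H / 3 = 19.44 * 3 / 3 = 19.44 kN-m/m

19.44 kN-m/m


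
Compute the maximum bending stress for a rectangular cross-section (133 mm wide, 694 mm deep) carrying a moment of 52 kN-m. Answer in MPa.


I = b * h^3 / 12 = 133 * 694^3 / 12 = 3704663839.33 mm^4
y = h / 2 = 694 / 2 = 347.0 mm
M = 52 kN-m = 52000000.0 N-mm
sigma = M * y / I = 52000000.0 * 347.0 / 3704663839.33
= 4.87 MPa

4.87 MPa


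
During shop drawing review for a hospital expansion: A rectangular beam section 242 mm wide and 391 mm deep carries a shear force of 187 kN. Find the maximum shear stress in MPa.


A = b * h = 242 * 391 = 94622 mm^2
V = 187 kN = 187000.0 N
tau_max = 1.5 * V / A = 1.5 * 187000.0 / 94622
= 2.9644 MPa

2.9644 MPa


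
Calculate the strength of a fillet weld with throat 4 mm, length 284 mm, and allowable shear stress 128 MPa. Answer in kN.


Strength = throat * length * allowable stress
= 4 * 284 * 128 N
= 145408 N
= 145.41 kN

145.41 kN


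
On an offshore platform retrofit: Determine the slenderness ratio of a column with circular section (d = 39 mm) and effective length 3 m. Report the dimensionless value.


Radius of gyration r = d / 4 = 39 / 4 = 9.75 mm
L_eff = 3000.0 mm
Slenderness ratio = L / r = 3000.0 / 9.75 = 307.69 (dimensionless)

307.69 (dimensionless)


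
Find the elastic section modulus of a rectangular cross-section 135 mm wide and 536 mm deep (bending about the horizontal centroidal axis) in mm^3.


S = b * h^2 / 6
= 135 * 536^2 / 6
= 135 * 287296 / 6
= 6464160.0 mm^3

6464160.0 mm^3


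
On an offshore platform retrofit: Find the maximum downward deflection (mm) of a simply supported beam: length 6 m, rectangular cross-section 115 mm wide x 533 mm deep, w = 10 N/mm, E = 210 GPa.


I = 115 * 533^3 / 12 = 1451102937.92 mm^4
L = 6000.0 mm, w = 10 N/mm, E = 210000.0 MPa
delta = 5 * w * L^4 / (384 * E * I)
= 5 * 10 * 6000.0^4 / (384 * 210000.0 * 1451102937.92)
= 0.5538 mm

0.5538 mm


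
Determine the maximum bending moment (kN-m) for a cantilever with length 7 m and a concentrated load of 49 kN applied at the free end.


For a cantilever with a point load at the free end:
M_max = P * L = 49 * 7 = 343 kN-m

343 kN-m


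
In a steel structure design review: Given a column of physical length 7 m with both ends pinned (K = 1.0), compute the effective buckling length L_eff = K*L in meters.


L_eff = K * L
= 1.0 * 7
= 7.0 m

7.0 m


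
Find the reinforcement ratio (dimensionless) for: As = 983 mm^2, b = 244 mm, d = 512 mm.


rho = As / (b * d)
= 983 / (244 * 512)
= 983 / 124928
= 0.007869 (dimensionless)

0.007869 (dimensionless)


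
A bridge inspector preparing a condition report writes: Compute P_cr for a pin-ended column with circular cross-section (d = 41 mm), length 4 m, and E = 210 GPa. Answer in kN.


I = pi * d^4 / 64 = 138709.22 mm^4
L = 4000.0 mm
P_cr = pi^2 * E * I / L^2
= 9.8696 * 210000.0 * 138709.22 / 4000.0^2
= 17968.19 N = 17.9682 kN

17.9682 kN


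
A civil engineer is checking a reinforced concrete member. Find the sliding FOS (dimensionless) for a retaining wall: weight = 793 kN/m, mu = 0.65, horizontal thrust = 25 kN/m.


Resisting force = mu * W = 0.65 * 793 = 515.45 kN/m
FOS = Resisting / Driving = 515.45 / 25
= 20.618 (dimensionless)

20.618 (dimensionless)


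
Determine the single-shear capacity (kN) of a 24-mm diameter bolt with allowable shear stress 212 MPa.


A = pi * d^2 / 4 = pi * 24^2 / 4 = 452.3893 mm^2
V = f_v * A / 1000 = 212 * 452.3893 / 1000
= 95.9065 kN

95.9065 kN


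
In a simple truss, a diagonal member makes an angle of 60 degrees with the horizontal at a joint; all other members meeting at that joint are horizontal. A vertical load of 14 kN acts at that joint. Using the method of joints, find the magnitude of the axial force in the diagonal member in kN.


At the joint, only the diagonal has a vertical component, so vertical equilibrium gives:
F * sin(60) = 14
F = 14 / sin(60)
= 14 / 0.866025
= 16.17 kN

16.17 kN


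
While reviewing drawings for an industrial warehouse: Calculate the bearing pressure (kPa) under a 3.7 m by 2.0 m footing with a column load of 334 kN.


A = 3.7 * 2.0 = 7.4 m^2
q = P / A = 334 / 7.4
= 45.1351 kPa

45.1351 kPa


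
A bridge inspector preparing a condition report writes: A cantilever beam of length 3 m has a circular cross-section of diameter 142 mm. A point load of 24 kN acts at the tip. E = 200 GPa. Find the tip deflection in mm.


I = pi * d^4 / 64 = pi * 142^4 / 64 = 19958287.59 mm^4
L = 3000.0 mm, P = 24000.0 N, E = 200000.0 MPa
delta = P * L^3 / (3 * E * I)
= 24000.0 * 3000.0^3 / (3 * 200000.0 * 19958287.59)
= 54.1129 mm

54.1129 mm


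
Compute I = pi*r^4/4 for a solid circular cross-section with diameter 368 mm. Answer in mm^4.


r = d / 2 = 368 / 2 = 184.0 mm
I = pi * r^4 / 4 = pi * 184.0^4 / 4
= 900245944.09 mm^4

900245944.09 mm^4


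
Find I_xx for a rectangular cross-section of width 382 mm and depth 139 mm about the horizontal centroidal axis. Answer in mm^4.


I = b * h^3 / 12
= 382 * 139^3 / 12
= 382 * 2685619 / 12
= 85492204.83 mm^4

85492204.83 mm^4


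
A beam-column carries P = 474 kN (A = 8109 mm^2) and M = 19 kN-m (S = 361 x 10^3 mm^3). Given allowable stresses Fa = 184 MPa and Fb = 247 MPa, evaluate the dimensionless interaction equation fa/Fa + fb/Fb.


f_a = P / A = 474000.0 / 8109 = 58.4536 MPa
f_b = M / S = 19000000.0 / 361000.0 = 52.6316 MPa
Ratio = f_a / Fa + f_b / Fb
= 58.4536 / 184 + 52.6316 / 247
= 0.5308 (dimensionless)

0.5308 (dimensionless)


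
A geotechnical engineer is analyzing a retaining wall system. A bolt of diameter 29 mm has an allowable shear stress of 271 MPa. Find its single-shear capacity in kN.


A = pi * d^2 / 4 = pi * 29^2 / 4 = 660.5199 mm^2
V = f_v * A / 1000 = 271 * 660.5199 / 1000
= 179.0009 kN

179.0009 kN


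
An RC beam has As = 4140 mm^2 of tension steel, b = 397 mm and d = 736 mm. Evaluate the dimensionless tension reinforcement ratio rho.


rho = As / (b * d)
= 4140 / (397 * 736)
= 4140 / 292192
= 0.014169 (dimensionless)

0.014169 (dimensionless)


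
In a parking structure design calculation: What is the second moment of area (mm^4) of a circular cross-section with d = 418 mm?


r = d / 2 = 418 / 2 = 209.0 mm
I = pi * r^4 / 4 = pi * 209.0^4 / 4
= 1498563070.0 mm^4

1498563070.0 mm^4


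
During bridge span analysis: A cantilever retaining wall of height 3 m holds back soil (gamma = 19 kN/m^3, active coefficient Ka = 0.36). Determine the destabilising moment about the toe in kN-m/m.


Pa = 0.5 * Ka * gamma * H^2
= 0.5 * 0.36 * 19 * 3^2
= 30.78 kN/m
Arm = H / 3 = 3 / 3 = 1.0 m
Mo = Pa * arm = Pa * H / 3 = 30.78 * 3 / 3 = 30.78 kN-m/m

30.78 kN-m/m


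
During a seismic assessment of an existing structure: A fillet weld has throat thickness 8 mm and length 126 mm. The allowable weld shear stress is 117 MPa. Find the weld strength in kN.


Strength = throat * length * allowable stress
= 8 * 126 * 117 N
= 117936 N
= 117.94 kN

117.94 kN


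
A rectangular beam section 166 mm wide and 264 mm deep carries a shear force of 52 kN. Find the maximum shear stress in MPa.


A = b * h = 166 * 264 = 43824 mm^2
V = 52 kN = 52000.0 N
tau_max = 1.5 * V / A = 1.5 * 52000.0 / 43824
= 1.7798 MPa

1.7798 MPa


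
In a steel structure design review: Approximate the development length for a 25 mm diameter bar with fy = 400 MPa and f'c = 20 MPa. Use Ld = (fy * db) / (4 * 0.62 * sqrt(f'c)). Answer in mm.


Ld = (fy * db) / (4 * 0.62 * sqrt(f'c))
= (400 * 25) / (4 * 0.62 * sqrt(20))
= 10000 / 11.0909
= 901.64 mm

901.64 mm


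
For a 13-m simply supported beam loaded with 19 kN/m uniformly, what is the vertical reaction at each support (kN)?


Total load = w * L = 19 * 13 = 247 kN
By symmetry, each reaction R = total / 2 = 247 / 2 = 123.5 kN

123.5 kN


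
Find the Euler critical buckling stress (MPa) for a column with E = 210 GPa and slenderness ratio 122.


sigma_cr = pi^2 * E / lambda^2
= 9.8696 * 210000.0 / 122^2
= 9.8696 * 210000.0 / 14884
= 139.2513 MPa

139.2513 MPa


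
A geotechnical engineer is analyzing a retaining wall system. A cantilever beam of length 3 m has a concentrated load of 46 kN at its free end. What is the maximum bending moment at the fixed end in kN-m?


For a cantilever with a point load at the free end:
M_max = P * L = 46 * 3 = 138 kN-m

138 kN-m


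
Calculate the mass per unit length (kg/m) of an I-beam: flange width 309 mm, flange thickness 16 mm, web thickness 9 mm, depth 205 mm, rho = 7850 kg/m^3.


A_flanges = 2 * 309 * 16 = 9888 mm^2
A_web = (205 - 2 * 16) * 9 = 1557 mm^2
A_total = 9888 + 1557 = 11445 mm^2 = 0.011445 m^2
Weight = rho * A = 7850 * 0.011445 = 89.8432 kg/m

89.8432 kg/m


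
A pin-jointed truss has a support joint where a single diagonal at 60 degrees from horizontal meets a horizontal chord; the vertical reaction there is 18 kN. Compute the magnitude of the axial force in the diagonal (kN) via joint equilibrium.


At the joint, only the diagonal has a vertical component, so vertical equilibrium gives:
F * sin(60) = 18
F = 18 / sin(60)
= 18 / 0.866025
= 20.78 kN

20.78 kN


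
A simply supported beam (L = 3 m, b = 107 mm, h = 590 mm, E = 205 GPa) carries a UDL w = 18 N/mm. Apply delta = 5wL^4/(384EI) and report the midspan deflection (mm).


I = 107 * 590^3 / 12 = 1831296083.33 mm^4
L = 3000.0 mm, w = 18 N/mm, E = 205000.0 MPa
delta = 5 * w * L^4 / (384 * E * I)
= 5 * 18 * 3000.0^4 / (384 * 205000.0 * 1831296083.33)
= 0.0506 mm

0.0506 mm


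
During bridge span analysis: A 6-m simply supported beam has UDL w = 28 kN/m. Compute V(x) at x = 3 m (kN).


R_A = w * L / 2 = 28 * 6 / 2 = 84.0 kN
V(x) = R_A - w * x = 84.0 - 28 * 3
= 0.0 kN

0.0 kN


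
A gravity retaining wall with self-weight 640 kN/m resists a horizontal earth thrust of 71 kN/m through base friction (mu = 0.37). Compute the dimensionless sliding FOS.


Resisting force = mu * W = 0.37 * 640 = 236.8 kN/m
FOS = Resisting / Driving = 236.8 / 71
= 3.3352 (dimensionless)

3.3352 (dimensionless)


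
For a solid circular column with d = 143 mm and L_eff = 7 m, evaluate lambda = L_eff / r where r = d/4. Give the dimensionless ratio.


Radius of gyration r = d / 4 = 143 / 4 = 35.75 mm
L_eff = 7000.0 mm
Slenderness ratio = L / r = 7000.0 / 35.75 = 195.8 (dimensionless)

195.8 (dimensionless)


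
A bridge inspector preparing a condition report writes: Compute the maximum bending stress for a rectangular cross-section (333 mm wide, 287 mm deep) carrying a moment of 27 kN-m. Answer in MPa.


I = b * h^3 / 12 = 333 * 287^3 / 12 = 656007308.25 mm^4
y = h / 2 = 287 / 2 = 143.5 mm
M = 27 kN-m = 27000000.0 N-mm
sigma = M * y / I = 27000000.0 * 143.5 / 656007308.25
= 5.91 MPa

5.91 MPa


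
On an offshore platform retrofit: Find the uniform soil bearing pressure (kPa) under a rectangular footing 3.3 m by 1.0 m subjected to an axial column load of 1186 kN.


A = 3.3 * 1.0 = 3.3 m^2
q = P / A = 1186 / 3.3
= 359.3939 kPa

359.3939 kPa


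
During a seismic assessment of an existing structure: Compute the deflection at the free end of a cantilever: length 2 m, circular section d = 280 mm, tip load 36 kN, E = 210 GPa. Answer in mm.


I = pi * d^4 / 64 = pi * 280^4 / 64 = 301718558.45 mm^4
L = 2000.0 mm, P = 36000.0 N, E = 210000.0 MPa
delta = P * L^3 / (3 * E * I)
= 36000.0 * 2000.0^3 / (3 * 210000.0 * 301718558.45)
= 1.5151 mm

1.5151 mm


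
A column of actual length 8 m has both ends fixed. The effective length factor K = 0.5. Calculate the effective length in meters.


L_eff = K * L
= 0.5 * 8
= 4.0 m

4.0 m


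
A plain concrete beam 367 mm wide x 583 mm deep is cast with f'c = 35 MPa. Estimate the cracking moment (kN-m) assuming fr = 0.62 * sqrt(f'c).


fr = 0.62 * sqrt(35) = 0.62 * 5.9161 = 3.668 MPa
I = 367 * 583^3 / 12 = 6060249194.08 mm^4
y_t = 291.5 mm
M_cr = fr * I / y_t = 3.668 * 6060249194.08 / 291.5 N-mm
= 76.2566 kN-m

76.2566 kN-m


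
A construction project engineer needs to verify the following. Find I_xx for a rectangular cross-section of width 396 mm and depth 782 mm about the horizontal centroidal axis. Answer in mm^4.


I = b * h^3 / 12
= 396 * 782^3 / 12
= 396 * 478211768 / 12
= 15780988344.0 mm^4

15780988344.0 mm^4


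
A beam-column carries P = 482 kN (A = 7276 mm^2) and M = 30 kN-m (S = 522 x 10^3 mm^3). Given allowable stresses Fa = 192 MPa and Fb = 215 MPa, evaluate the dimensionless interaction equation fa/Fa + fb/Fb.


f_a = P / A = 482000.0 / 7276 = 66.2452 MPa
f_b = M / S = 30000000.0 / 522000.0 = 57.4713 MPa
Ratio = f_a / Fa + f_b / Fb
= 66.2452 / 192 + 57.4713 / 215
= 0.6123 (dimensionless)

0.6123 (dimensionless)


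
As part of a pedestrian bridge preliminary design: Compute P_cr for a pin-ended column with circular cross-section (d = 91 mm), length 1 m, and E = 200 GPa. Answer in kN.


I = pi * d^4 / 64 = 3366165.53 mm^4
L = 1000.0 mm
P_cr = pi^2 * E * I / L^2
= 9.8696 * 200000.0 * 3366165.53 / 1000.0^2
= 6644544.42 N = 6644.5444 kN

6644.5444 kN


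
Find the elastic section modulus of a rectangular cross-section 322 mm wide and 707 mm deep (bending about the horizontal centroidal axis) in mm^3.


S = b * h^2 / 6
= 322 * 707^2 / 6
= 322 * 499849 / 6
= 26825229.67 mm^3

26825229.67 mm^3


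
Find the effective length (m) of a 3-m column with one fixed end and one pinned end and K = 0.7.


L_eff = K * L
= 0.7 * 3
= 2.1 m

2.1 m


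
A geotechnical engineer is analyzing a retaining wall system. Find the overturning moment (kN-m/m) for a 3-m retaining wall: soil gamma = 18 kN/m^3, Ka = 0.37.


Pa = 0.5 * Ka * gamma * H^2
= 0.5 * 0.37 * 18 * 3^2
= 29.97 kN/m
Arm = H / 3 = 3 / 3 = 1.0 m
Mo = Pa * arm = Pa * H / 3 = 29.97 * 3 / 3 = 29.97 kN-m/m

29.97 kN-m/m


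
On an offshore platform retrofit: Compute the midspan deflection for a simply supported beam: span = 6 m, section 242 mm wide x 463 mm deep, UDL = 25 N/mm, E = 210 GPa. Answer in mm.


I = 242 * 463^3 / 12 = 2001599081.17 mm^4
L = 6000.0 mm, w = 25 N/mm, E = 210000.0 MPa
delta = 5 * w * L^4 / (384 * E * I)
= 5 * 25 * 6000.0^4 / (384 * 210000.0 * 2001599081.17)
= 1.0037 mm

1.0037 mm


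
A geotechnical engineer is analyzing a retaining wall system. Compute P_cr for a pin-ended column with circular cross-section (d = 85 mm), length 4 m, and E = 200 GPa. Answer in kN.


I = pi * d^4 / 64 = 2562392.19 mm^4
L = 4000.0 mm
P_cr = pi^2 * E * I / L^2
= 9.8696 * 200000.0 * 2562392.19 / 4000.0^2
= 316122.47 N = 316.1225 kN

316.1225 kN


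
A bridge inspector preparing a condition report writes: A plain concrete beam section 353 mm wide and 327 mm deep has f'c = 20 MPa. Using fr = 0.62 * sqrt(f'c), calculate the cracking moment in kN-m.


fr = 0.62 * sqrt(20) = 0.62 * 4.4721 = 2.7727 MPa
I = 353 * 327^3 / 12 = 1028576783.25 mm^4
y_t = 163.5 mm
M_cr = fr * I / y_t = 2.7727 * 1028576783.25 / 163.5 N-mm
= 17.4432 kN-m

17.4432 kN-m


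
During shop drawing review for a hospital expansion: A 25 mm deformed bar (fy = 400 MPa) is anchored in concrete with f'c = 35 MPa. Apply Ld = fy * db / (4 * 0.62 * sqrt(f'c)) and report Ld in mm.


Ld = (fy * db) / (4 * 0.62 * sqrt(f'c))
= (400 * 25) / (4 * 0.62 * sqrt(35))
= 10000 / 14.6719
= 681.58 mm

681.58 mm


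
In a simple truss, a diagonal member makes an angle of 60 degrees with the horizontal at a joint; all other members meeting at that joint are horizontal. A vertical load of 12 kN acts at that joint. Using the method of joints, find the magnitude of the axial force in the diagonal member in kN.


At the joint, only the diagonal has a vertical component, so vertical equilibrium gives:
F * sin(60) = 12
F = 12 / sin(60)
= 12 / 0.866025
= 13.86 kN

13.86 kN


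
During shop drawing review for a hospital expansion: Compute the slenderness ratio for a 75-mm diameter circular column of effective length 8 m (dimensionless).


Radius of gyration r = d / 4 = 75 / 4 = 18.75 mm
L_eff = 8000.0 mm
Slenderness ratio = L / r = 8000.0 / 18.75 = 426.67 (dimensionless)

426.67 (dimensionless)


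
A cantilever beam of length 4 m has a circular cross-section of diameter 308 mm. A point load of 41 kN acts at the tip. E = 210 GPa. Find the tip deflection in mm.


I = pi * d^4 / 64 = pi * 308^4 / 64 = 441746141.43 mm^4
L = 4000.0 mm, P = 41000.0 N, E = 210000.0 MPa
delta = P * L^3 / (3 * E * I)
= 41000.0 * 4000.0^3 / (3 * 210000.0 * 441746141.43)
= 9.4287 mm

9.4287 mm


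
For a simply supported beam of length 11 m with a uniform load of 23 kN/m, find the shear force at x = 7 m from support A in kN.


R_A = w * L / 2 = 23 * 11 / 2 = 126.5 kN
V(x) = R_A - w * x = 126.5 - 23 * 7
= -34.5 kN

-34.5 kN


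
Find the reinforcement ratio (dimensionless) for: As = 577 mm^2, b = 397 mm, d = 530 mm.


rho = As / (b * d)
= 577 / (397 * 530)
= 577 / 210410
= 0.002742 (dimensionless)

0.002742 (dimensionless)


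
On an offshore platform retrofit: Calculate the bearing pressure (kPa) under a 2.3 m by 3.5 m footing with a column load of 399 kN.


A = 2.3 * 3.5 = 8.05 m^2
q = P / A = 399 / 8.05
= 49.5652 kPa

49.5652 kPa


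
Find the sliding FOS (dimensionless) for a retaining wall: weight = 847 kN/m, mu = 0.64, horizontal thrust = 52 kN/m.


Resisting force = mu * W = 0.64 * 847 = 542.08 kN/m
FOS = Resisting / Driving = 542.08 / 52
= 10.4246 (dimensionless)

10.4246 (dimensionless)


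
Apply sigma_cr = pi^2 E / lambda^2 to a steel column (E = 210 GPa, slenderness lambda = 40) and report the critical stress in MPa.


sigma_cr = pi^2 * E / lambda^2
= 9.8696 * 210000.0 / 40^2
= 9.8696 * 210000.0 / 1600
= 1295.3856 MPa

1295.3856 MPa


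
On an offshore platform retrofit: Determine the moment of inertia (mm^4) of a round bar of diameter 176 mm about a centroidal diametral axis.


r = d / 2 = 176 / 2 = 88.0 mm
I = pi * r^4 / 4 = pi * 88.0^4 / 4
= 47099963.43 mm^4

47099963.43 mm^4


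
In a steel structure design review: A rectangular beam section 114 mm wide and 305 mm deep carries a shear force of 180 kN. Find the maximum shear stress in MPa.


A = b * h = 114 * 305 = 34770 mm^2
V = 180 kN = 180000.0 N
tau_max = 1.5 * V / A = 1.5 * 180000.0 / 34770
= 7.7653 MPa

7.7653 MPa


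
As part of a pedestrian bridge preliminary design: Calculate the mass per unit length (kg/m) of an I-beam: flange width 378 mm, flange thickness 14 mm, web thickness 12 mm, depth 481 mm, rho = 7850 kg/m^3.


A_flanges = 2 * 378 * 14 = 10584 mm^2
A_web = (481 - 2 * 14) * 12 = 5436 mm^2
A_total = 10584 + 5436 = 16020 mm^2 = 0.016020 m^2
Weight = rho * A = 7850 * 0.016020 = 125.757 kg/m

125.757 kg/m


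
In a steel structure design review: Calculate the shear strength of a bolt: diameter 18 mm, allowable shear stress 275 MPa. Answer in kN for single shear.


A = pi * d^2 / 4 = pi * 18^2 / 4 = 254.469 mm^2
V = f_v * A / 1000 = 275 * 254.469 / 1000
= 69.979 kN

69.979 kN


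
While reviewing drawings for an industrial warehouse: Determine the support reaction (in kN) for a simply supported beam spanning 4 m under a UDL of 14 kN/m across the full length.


Total load = w * L = 14 * 4 = 56 kN
By symmetry, each reaction R = total / 2 = 56 / 2 = 28.0 kN

28.0 kN


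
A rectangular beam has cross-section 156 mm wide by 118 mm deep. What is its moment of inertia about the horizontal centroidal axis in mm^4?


I = b * h^3 / 12
= 156 * 118^3 / 12
= 156 * 1643032 / 12
= 21359416.0 mm^4

21359416.0 mm^4


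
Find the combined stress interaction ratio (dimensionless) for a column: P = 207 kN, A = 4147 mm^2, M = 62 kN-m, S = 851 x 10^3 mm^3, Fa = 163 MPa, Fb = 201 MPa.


f_a = P / A = 207000.0 / 4147 = 49.9156 MPa
f_b = M / S = 62000000.0 / 851000.0 = 72.8555 MPa
Ratio = f_a / Fa + f_b / Fb
= 49.9156 / 163 + 72.8555 / 201
= 0.6687 (dimensionless)

0.6687 (dimensionless)


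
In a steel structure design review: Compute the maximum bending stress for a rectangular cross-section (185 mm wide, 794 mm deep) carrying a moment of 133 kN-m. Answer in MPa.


I = b * h^3 / 12 = 185 * 794^3 / 12 = 7717062003.33 mm^4
y = h / 2 = 794 / 2 = 397.0 mm
M = 133 kN-m = 133000000.0 N-mm
sigma = M * y / I = 133000000.0 * 397.0 / 7717062003.33
= 6.84 MPa

6.84 MPa


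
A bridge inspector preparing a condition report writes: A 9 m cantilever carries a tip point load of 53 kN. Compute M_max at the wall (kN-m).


For a cantilever with a point load at the free end:
M_max = P * L = 53 * 9 = 477 kN-m

477 kN-m


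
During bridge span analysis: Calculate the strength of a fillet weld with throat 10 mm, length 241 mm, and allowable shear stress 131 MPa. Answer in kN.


Strength = throat * length * allowable stress
= 10 * 241 * 131 N
= 315710 N
= 315.71 kN

315.71 kN


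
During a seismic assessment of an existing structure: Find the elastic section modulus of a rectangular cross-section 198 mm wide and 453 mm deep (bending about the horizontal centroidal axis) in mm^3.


S = b * h^2 / 6
= 198 * 453^2 / 6
= 198 * 205209 / 6
= 6771897.0 mm^3

6771897.0 mm^3


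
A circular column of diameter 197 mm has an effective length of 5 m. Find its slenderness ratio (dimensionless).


Radius of gyration r = d / 4 = 197 / 4 = 49.25 mm
L_eff = 5000.0 mm
Slenderness ratio = L / r = 5000.0 / 49.25 = 101.52 (dimensionless)

101.52 (dimensionless)


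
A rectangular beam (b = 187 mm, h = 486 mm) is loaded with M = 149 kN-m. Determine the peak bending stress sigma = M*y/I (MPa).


I = b * h^3 / 12 = 187 * 486^3 / 12 = 1788830406.0 mm^4
y = h / 2 = 486 / 2 = 243.0 mm
M = 149 kN-m = 149000000.0 N-mm
sigma = M * y / I = 149000000.0 * 243.0 / 1788830406.0
= 20.24 MPa

20.24 MPa


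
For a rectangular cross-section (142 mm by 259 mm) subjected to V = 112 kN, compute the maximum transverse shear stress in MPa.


A = b * h = 142 * 259 = 36778 mm^2
V = 112 kN = 112000.0 N
tau_max = 1.5 * V / A = 1.5 * 112000.0 / 36778
= 4.5679 MPa

4.5679 MPa


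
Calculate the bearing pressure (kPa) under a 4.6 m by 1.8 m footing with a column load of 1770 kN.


A = 4.6 * 1.8 = 8.28 m^2
q = P / A = 1770 / 8.28
= 213.7681 kPa

213.7681 kPa


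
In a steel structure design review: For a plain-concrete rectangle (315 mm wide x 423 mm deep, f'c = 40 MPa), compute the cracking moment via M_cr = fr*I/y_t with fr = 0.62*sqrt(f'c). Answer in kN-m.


fr = 0.62 * sqrt(40) = 0.62 * 6.3246 = 3.9212 MPa
I = 315 * 423^3 / 12 = 1986782883.75 mm^4
y_t = 211.5 mm
M_cr = fr * I / y_t = 3.9212 * 1986782883.75 / 211.5 N-mm
= 36.8351 kN-m

36.8351 kN-m


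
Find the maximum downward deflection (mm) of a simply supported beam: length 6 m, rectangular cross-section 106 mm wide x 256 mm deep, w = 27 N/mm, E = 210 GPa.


I = 106 * 256^3 / 12 = 148198741.33 mm^4
L = 6000.0 mm, w = 27 N/mm, E = 210000.0 MPa
delta = 5 * w * L^4 / (384 * E * I)
= 5 * 27 * 6000.0^4 / (384 * 210000.0 * 148198741.33)
= 14.6401 mm

14.6401 mm


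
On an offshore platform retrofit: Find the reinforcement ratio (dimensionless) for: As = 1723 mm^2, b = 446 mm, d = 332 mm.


rho = As / (b * d)
= 1723 / (446 * 332)
= 1723 / 148072
= 0.011636 (dimensionless)

0.011636 (dimensionless)


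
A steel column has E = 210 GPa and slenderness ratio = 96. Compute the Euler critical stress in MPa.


sigma_cr = pi^2 * E / lambda^2
= 9.8696 * 210000.0 / 96^2
= 9.8696 * 210000.0 / 9216
= 224.8933 MPa

224.8933 MPa


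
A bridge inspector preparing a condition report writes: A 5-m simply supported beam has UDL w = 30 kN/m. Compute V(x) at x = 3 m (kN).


R_A = w * L / 2 = 30 * 5 / 2 = 75.0 kN
V(x) = R_A - w * x = 75.0 - 30 * 3
= -15.0 kN

-15.0 kN


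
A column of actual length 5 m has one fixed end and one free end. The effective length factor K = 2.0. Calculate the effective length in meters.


L_eff = K * L
= 2.0 * 5
= 10.0 m

10.0 m


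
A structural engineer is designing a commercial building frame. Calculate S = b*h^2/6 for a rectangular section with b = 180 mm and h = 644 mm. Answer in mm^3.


S = b * h^2 / 6
= 180 * 644^2 / 6
= 180 * 414736 / 6
= 12442080.0 mm^3

12442080.0 mm^3


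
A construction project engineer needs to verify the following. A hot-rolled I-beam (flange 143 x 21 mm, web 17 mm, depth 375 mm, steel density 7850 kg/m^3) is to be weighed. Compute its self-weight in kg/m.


A_flanges = 2 * 143 * 21 = 6006 mm^2
A_web = (375 - 2 * 21) * 17 = 5661 mm^2
A_total = 6006 + 5661 = 11667 mm^2 = 0.011667 m^2
Weight = rho * A = 7850 * 0.011667 = 91.5859 kg/m

91.5859 kg/m
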